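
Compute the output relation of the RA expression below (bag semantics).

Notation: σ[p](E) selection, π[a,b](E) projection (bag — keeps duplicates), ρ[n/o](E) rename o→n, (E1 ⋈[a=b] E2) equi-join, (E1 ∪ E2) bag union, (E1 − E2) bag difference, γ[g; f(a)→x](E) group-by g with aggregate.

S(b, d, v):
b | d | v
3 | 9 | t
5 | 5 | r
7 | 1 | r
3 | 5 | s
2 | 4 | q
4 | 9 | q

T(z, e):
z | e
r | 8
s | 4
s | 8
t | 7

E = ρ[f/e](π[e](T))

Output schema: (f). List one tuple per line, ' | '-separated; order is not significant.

Row counts bottom-up:
  T → 4
  π[e](T) → 4
  ρ[f/e](π[e](T)) → 4

== RESULT ==
f
4
7
8
8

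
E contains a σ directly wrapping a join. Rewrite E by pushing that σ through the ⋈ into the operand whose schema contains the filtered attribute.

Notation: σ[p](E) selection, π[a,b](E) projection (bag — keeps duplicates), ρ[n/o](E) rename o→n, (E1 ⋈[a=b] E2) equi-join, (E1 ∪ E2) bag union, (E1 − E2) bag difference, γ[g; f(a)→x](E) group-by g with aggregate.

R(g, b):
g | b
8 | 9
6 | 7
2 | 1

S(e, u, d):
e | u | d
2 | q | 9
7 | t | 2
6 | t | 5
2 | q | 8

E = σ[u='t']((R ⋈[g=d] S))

σ filters on u, owned by the right side.
E' = (R ⋈[g=d] σ[u='t'](S))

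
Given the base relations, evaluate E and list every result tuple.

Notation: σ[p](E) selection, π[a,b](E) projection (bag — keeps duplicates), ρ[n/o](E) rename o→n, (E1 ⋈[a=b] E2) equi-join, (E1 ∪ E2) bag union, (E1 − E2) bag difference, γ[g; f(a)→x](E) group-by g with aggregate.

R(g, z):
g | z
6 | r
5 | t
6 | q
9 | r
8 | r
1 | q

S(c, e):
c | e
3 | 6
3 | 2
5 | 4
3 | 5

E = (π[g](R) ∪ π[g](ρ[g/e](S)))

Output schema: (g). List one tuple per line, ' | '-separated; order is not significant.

Row counts bottom-up:
  R → 6
  π[g](R) → 6
  S → 4
  ρ[g/e](S) → 4
  π[g](ρ[g/e](S)) → 4
  (π[g](R) ∪ π[g](ρ[g/e](S))) → 10

== RESULT ==
g
1
2
4
5
5
6
6
6
8
9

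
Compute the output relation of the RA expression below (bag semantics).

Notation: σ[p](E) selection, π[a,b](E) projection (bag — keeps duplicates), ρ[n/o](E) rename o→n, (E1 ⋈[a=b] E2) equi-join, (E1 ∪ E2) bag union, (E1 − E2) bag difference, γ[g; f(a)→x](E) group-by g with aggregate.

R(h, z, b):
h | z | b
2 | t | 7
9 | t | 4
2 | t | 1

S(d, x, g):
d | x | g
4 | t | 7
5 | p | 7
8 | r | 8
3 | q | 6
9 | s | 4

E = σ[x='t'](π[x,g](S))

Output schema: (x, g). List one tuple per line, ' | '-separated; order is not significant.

Subexpression sizes:
  S → 5
  π[x,g](S) → 5
  σ[x='t'](π[x,g](S)) → 1

== RESULT ==
x | g
t | 7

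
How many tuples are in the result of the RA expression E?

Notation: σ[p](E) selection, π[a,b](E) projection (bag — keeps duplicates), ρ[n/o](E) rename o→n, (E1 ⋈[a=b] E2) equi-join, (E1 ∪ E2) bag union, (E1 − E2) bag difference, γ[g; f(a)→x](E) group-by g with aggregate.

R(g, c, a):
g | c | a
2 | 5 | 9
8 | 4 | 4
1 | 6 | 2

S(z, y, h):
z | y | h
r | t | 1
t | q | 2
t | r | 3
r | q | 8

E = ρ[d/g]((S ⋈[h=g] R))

Per-node cardinality:
  S → 4
  R → 3
  (S ⋈[h=g] R) → 3
  ρ[d/g]((S ⋈[h=g] R)) → 3

|E| = 3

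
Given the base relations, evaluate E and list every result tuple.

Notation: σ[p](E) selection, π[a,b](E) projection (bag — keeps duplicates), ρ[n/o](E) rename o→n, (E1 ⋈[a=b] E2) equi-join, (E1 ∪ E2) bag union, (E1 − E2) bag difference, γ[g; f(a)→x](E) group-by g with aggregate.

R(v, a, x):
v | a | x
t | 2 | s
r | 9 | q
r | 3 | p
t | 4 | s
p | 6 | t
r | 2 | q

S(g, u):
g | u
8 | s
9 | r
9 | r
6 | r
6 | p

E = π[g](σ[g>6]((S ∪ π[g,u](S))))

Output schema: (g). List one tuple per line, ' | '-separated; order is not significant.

Subexpression sizes:
  S → 5
  S → 5
  π[g,u](S) → 5
  (S ∪ π[g,u](S)) → 10
  σ[g>6]((S ∪ π[g,u](S))) → 6
  π[g](σ[g>6]((S ∪ π[g,u](S)))) → 6

== RESULT ==
g
8
8
9
9
9
9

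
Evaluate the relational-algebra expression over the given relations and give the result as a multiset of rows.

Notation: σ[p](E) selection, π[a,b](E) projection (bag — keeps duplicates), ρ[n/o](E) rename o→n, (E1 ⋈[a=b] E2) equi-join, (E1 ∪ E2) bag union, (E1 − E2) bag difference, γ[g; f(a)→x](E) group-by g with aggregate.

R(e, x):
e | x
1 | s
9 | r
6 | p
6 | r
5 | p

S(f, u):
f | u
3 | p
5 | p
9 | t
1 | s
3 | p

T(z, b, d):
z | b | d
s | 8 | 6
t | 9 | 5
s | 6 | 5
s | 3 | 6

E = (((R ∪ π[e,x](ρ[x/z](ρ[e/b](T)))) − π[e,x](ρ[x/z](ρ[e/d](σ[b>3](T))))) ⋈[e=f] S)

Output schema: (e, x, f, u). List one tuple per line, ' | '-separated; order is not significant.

Stepwise |·|:
  R → 5
  T → 4
  ρ[e/b](T) → 4
  ρ[x/z](ρ[e/b](T)) → 4
  π[e,x](ρ[x/z](ρ[e/b](T))) → 4
  (R ∪ π[e,x](ρ[x/z](ρ[e/b](T)))) → 9
  T → 4
  σ[b>3](T) → 3
  ρ[e/d](σ[b>3](T)) → 3
  ρ[x/z](ρ[e/d](σ[b>3](T))) → 3
  π[e,x](ρ[x/z](ρ[e/d](σ[b>3](T)))) → 3
  ((R ∪ π[e,x](ρ[x/z](ρ[e/b](T)))) − π[e,x](ρ[x/z](ρ[e/d](σ[b>3](T))))) → 8
  S → 5
  (((R ∪ π[e,x](ρ[x/z](ρ[e/b](T)))) − π[e,x](ρ[x/z](ρ[e/d](σ[b>3](T))))) ⋈[e=f] S) → 6

== RESULT ==
e | x | f | u
1 | s | 1 | s
3 | s | 3 | p
3 | s | 3 | p
5 | p | 5 | p
9 | r | 9 | t
9 | t | 9 | t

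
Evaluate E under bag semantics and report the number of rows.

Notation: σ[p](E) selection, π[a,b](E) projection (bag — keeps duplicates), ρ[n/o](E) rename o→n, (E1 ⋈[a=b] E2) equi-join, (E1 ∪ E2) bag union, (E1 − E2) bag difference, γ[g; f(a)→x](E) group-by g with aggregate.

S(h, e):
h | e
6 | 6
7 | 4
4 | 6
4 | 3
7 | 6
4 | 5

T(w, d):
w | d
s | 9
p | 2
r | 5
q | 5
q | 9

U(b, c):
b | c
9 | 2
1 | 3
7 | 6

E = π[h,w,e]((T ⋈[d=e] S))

Stepwise |·|:
  T → 5
  S → 6
  (T ⋈[d=e] S) → 2
  π[h,w,e]((T ⋈[d=e] S)) → 2

|E| = 2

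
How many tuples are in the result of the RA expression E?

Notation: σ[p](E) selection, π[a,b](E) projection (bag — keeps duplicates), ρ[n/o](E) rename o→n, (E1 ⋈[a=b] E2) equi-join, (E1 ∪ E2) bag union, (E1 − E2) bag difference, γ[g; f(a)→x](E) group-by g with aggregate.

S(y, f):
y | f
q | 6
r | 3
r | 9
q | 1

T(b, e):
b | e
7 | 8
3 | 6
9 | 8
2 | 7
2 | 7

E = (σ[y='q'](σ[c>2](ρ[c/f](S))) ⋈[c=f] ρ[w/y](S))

Row counts bottom-up:
  S → 4
  ρ[c/f](S) → 4
  σ[c>2](ρ[c/f](S)) → 3
  σ[y='q'](σ[c>2](ρ[c/f](S))) → 1
  S → 4
  ρ[w/y](S) → 4
  (σ[y='q'](σ[c>2](ρ[c/f](S))) ⋈[c=f] ρ[w/y](S)) → 1

|E| = 1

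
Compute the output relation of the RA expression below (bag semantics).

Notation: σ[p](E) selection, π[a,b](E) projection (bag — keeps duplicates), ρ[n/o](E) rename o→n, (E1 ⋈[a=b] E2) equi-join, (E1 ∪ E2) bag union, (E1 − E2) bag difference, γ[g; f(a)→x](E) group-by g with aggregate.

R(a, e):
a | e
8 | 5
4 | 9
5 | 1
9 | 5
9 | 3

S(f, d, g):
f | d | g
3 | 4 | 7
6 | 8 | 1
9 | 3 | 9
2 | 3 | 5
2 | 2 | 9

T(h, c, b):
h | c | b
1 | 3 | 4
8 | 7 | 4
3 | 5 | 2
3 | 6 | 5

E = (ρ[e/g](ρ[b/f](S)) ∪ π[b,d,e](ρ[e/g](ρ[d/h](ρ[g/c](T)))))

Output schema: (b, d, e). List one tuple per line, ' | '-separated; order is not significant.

Stepwise |·|:
  S → 5
  ρ[b/f](S) → 5
  ρ[e/g](ρ[b/f](S)) → 5
  T → 4
  ρ[g/c](T) → 4
  ρ[d/h](ρ[g/c](T)) → 4
  ρ[e/g](ρ[d/h](ρ[g/c](T))) → 4
  π[b,d,e](ρ[e/g](ρ[d/h](ρ[g/c](T)))) → 4
  (ρ[e/g](ρ[b/f](S)) ∪ π[b,d,e](ρ[e/g](ρ[d/h](ρ[g/c](T))))) → 9

== RESULT ==
b | d | e
2 | 2 | 9
2 | 3 | 5
2 | 3 | 5
3 | 4 | 7
4 | 1 | 3
4 | 8 | 7
5 | 3 | 6
6 | 8 | 1
9 | 3 | 9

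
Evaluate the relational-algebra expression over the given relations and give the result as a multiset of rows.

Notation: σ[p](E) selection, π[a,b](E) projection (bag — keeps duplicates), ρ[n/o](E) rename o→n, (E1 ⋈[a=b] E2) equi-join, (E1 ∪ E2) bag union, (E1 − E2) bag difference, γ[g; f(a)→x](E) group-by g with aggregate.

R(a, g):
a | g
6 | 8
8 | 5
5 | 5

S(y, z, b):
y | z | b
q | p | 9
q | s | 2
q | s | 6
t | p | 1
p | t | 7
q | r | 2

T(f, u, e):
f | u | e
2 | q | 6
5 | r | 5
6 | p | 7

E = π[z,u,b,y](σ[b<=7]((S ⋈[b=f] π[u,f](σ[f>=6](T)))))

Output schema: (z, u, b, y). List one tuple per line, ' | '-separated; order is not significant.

Subexpression sizes:
  S → 6
  T → 3
  σ[f>=6](T) → 1
  π[u,f](σ[f>=6](T)) → 1
  (S ⋈[b=f] π[u,f](σ[f>=6](T))) → 1
  σ[b<=7]((S ⋈[b=f] π[u,f](σ[f>=6](T)))) → 1
  π[z,u,b,y](σ[b<=7]((S ⋈[b=f] π[u,f](σ[f>=6](T))))) → 1

== RESULT ==
z | u | b | y
s | p | 6 | q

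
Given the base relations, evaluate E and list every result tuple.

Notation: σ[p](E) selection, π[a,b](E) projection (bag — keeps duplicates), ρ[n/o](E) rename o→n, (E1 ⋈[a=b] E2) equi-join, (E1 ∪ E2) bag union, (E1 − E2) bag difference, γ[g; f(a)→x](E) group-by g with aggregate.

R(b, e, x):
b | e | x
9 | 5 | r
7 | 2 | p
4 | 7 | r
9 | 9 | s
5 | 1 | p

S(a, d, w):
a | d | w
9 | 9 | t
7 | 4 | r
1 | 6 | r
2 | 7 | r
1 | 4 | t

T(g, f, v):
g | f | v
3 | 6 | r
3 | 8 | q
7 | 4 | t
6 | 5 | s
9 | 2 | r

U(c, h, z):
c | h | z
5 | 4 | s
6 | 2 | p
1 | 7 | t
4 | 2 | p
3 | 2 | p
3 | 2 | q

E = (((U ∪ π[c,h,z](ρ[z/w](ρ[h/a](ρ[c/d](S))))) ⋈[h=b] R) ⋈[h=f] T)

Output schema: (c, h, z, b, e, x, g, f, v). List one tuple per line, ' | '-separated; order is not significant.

Subexpression sizes:
  U → 6
  S → 5
  ρ[c/d](S) → 5
  ρ[h/a](ρ[c/d](S)) → 5
  ρ[z/w](ρ[h/a](ρ[c/d](S))) → 5
  π[c,h,z](ρ[z/w](ρ[h/a](ρ[c/d](S)))) → 5
  (U ∪ π[c,h,z](ρ[z/w](ρ[h/a](ρ[c/d](S))))) → 11
  R → 5
  ((U ∪ π[c,h,z](ρ[z/w](ρ[h/a](ρ[c/d](S))))) ⋈[h=b] R) → 5
  T → 5
  (((U ∪ π[c,h,z](ρ[z/w](ρ[h/a](ρ[c/d](S))))) ⋈[h=b] R) ⋈[h=f] T) → 1

== RESULT ==
c | h | z | b | e | x | g | f | v
5 | 4 | s | 4 | 7 | r | 7 | 4 | t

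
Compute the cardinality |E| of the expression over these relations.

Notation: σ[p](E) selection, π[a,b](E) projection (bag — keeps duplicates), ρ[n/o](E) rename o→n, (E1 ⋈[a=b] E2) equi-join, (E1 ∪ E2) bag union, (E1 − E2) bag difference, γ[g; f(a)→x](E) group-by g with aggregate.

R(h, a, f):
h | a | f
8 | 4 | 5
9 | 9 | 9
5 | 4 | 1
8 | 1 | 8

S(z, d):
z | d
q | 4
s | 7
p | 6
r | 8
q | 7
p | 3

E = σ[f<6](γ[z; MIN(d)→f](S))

Per-node cardinality:
  S → 6
  γ[z; MIN(d)→f](S) → 4
  σ[f<6](γ[z; MIN(d)→f](S)) → 2

|E| = 2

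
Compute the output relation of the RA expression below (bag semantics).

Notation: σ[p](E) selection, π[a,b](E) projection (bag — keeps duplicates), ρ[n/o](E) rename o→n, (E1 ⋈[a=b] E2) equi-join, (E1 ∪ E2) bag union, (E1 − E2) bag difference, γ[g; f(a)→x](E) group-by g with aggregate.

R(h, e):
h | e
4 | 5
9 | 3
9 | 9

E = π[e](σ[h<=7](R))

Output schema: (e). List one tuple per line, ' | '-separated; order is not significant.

Per-node cardinality:
  R → 3
  σ[h<=7](R) → 1
  π[e](σ[h<=7](R)) → 1

== RESULT ==
e
5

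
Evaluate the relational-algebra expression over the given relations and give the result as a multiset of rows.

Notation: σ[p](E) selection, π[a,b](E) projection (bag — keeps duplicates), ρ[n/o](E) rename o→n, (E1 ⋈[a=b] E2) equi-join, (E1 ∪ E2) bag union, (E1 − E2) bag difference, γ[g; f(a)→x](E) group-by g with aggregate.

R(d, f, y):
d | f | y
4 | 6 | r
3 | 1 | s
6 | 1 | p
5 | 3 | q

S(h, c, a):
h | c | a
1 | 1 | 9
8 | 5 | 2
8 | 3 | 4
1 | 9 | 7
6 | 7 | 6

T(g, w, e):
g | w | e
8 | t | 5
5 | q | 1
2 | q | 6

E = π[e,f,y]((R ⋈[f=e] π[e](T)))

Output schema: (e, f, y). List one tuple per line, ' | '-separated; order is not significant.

Per-node cardinality:
  R → 4
  T → 3
  π[e](T) → 3
  (R ⋈[f=e] π[e](T)) → 3
  π[e,f,y]((R ⋈[f=e] π[e](T))) → 3

== RESULT ==
e | f | y
1 | 1 | p
1 | 1 | s
6 | 6 | r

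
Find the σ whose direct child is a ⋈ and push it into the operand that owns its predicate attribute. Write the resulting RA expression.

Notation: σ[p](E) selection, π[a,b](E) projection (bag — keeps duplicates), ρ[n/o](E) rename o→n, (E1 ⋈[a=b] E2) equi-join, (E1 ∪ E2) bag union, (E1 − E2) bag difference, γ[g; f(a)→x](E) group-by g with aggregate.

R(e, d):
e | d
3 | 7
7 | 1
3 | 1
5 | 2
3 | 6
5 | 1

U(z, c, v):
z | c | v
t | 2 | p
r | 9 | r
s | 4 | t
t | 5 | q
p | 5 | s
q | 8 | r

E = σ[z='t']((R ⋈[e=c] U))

σ filters on z, owned by the right side.
E' = (R ⋈[e=c] σ[z='t'](U))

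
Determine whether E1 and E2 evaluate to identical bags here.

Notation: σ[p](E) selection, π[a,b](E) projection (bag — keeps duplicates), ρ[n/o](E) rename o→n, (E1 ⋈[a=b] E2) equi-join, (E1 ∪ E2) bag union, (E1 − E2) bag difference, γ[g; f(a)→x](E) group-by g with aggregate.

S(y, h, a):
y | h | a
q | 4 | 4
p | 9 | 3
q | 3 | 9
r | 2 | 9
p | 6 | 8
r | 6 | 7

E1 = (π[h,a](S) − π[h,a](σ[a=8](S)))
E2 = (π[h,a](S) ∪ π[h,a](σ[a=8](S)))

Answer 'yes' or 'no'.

E1 row counts bottom-up:
  S → 6
  π[h,a](S) → 6
  S → 6
  σ[a=8](S) → 1
  π[h,a](σ[a=8](S)) → 1
  (π[h,a](S) − π[h,a](σ[a=8](S))) → 5
E2 row counts bottom-up:
  S → 6
  π[h,a](S) → 6
  S → 6
  σ[a=8](S) → 1
  π[h,a](σ[a=8](S)) → 1
  (π[h,a](S) ∪ π[h,a](σ[a=8](S))) → 7

E1 result:
h | a
2 | 9
3 | 9
4 | 4
6 | 7
9 | 3
E2 result:
h | a
2 | 9
3 | 9
4 | 4
6 | 7
6 | 8
6 | 8
9 | 3
Witness: (6, 8) appears 0× in E1 but 2× in E2.

no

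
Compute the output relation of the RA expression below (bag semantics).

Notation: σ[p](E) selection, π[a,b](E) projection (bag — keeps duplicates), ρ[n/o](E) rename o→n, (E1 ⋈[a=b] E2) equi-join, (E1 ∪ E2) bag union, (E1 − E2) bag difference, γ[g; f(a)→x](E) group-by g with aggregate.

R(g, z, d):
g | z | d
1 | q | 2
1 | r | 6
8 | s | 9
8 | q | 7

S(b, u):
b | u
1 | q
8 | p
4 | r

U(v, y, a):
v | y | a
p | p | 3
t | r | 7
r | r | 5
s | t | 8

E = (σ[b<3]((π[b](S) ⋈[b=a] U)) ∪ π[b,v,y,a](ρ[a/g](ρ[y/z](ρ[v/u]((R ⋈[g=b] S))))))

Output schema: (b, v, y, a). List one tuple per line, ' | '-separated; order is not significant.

Stepwise |·|:
  S → 3
  π[b](S) → 3
  U → 4
  (π[b](S) ⋈[b=a] U) → 1
  σ[b<3]((π[b](S) ⋈[b=a] U)) → 0
  R → 4
  S → 3
  (R ⋈[g=b] S) → 4
  ρ[v/u]((R ⋈[g=b] S)) → 4
  ρ[y/z](ρ[v/u]((R ⋈[g=b] S))) → 4
  ρ[a/g](ρ[y/z](ρ[v/u]((R ⋈[g=b] S)))) → 4
  π[b,v,y,a](ρ[a/g](ρ[y/z](ρ[v/u]((R ⋈[g=b] S))))) → 4
  (σ[b<3]((π[b](S) ⋈[b=a] U)) ∪ π[b,v,y,a](ρ[a/g](ρ[y/z](ρ[v/u]((R ⋈[g=b] S)))))) → 4

== RESULT ==
b | v | y | a
1 | q | q | 1
1 | q | r | 1
8 | p | q | 8
8 | p | s | 8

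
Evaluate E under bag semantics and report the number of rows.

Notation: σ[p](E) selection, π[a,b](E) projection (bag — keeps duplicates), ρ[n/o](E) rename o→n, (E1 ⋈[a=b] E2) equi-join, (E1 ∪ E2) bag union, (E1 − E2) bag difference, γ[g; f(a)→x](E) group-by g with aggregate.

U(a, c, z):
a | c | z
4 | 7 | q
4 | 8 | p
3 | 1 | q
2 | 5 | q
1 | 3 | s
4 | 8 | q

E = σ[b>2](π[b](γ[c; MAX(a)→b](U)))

Row counts bottom-up:
  U → 6
  γ[c; MAX(a)→b](U) → 5
  π[b](γ[c; MAX(a)→b](U)) → 5
  σ[b>2](π[b](γ[c; MAX(a)→b](U))) → 3

|E| = 3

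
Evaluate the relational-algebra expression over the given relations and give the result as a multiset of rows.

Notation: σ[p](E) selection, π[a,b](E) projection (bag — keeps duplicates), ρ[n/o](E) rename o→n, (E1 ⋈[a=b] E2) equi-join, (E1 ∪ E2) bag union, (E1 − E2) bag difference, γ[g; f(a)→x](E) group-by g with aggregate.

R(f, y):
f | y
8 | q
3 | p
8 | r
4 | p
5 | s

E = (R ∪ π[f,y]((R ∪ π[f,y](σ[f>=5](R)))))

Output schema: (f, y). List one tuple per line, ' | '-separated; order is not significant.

Row counts bottom-up:
  R → 5
  R → 5
  R → 5
  σ[f>=5](R) → 3
  π[f,y](σ[f>=5](R)) → 3
  (R ∪ π[f,y](σ[f>=5](R))) → 8
  π[f,y]((R ∪ π[f,y](σ[f>=5](R)))) → 8
  (R ∪ π[f,y]((R ∪ π[f,y](σ[f>=5](R))))) → 13

== RESULT ==
f | y
3 | p
3 | p
4 | p
4 | p
5 | s
5 | s
5 | s
8 | q
8 | q
8 | q
8 | r
8 | r
8 | r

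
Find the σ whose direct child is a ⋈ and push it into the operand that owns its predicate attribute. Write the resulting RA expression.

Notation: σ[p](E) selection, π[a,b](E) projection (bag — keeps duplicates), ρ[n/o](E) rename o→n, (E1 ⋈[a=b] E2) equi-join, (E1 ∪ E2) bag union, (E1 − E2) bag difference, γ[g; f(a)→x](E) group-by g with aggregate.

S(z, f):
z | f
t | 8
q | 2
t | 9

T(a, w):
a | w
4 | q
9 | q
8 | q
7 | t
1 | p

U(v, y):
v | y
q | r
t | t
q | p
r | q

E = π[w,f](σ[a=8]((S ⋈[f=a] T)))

σ filters on a, owned by the right side.
E' = π[w,f]((S ⋈[f=a] σ[a=8](T)))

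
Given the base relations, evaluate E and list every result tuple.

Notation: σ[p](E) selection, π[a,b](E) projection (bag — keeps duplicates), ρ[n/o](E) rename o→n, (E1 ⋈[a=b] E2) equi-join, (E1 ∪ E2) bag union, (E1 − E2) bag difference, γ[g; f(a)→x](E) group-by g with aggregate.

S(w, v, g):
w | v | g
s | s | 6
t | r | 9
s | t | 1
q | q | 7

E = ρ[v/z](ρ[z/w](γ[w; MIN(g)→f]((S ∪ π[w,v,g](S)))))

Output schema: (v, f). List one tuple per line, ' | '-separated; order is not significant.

Subexpression sizes:
  S → 4
  S → 4
  π[w,v,g](S) → 4
  (S ∪ π[w,v,g](S)) → 8
  γ[w; MIN(g)→f]((S ∪ π[w,v,g](S))) → 3
  ρ[z/w](γ[w; MIN(g)→f]((S ∪ π[w,v,g](S)))) → 3
  ρ[v/z](ρ[z/w](γ[w; MIN(g)→f]((S ∪ π[w,v,g](S))))) → 3

== RESULT ==
v | f
q | 7
s | 1
t | 9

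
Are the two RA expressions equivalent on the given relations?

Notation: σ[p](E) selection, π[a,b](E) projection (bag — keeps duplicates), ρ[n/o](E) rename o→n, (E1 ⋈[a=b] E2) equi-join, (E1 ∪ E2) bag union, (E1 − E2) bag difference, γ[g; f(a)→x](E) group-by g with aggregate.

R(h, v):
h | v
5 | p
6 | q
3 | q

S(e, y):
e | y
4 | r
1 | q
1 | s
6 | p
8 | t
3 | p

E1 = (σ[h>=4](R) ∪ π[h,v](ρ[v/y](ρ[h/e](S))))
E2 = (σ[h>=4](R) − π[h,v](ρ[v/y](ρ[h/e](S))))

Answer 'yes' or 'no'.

E1 subexpression sizes:
  R → 3
  σ[h>=4](R) → 2
  S → 6
  ρ[h/e](S) → 6
  ρ[v/y](ρ[h/e](S)) → 6
  π[h,v](ρ[v/y](ρ[h/e](S))) → 6
  (σ[h>=4](R) ∪ π[h,v](ρ[v/y](ρ[h/e](S)))) → 8
E2 subexpression sizes:
  R → 3
  σ[h>=4](R) → 2
  S → 6
  ρ[h/e](S) → 6
  ρ[v/y](ρ[h/e](S)) → 6
  π[h,v](ρ[v/y](ρ[h/e](S))) → 6
  (σ[h>=4](R) − π[h,v](ρ[v/y](ρ[h/e](S)))) → 2

E1 result:
h | v
1 | q
1 | s
3 | p
4 | r
5 | p
6 | p
6 | q
8 | t
E2 result:
h | v
5 | p
6 | q
Witness: (4, 'r') appears 1× in E1 but 0× in E2.

no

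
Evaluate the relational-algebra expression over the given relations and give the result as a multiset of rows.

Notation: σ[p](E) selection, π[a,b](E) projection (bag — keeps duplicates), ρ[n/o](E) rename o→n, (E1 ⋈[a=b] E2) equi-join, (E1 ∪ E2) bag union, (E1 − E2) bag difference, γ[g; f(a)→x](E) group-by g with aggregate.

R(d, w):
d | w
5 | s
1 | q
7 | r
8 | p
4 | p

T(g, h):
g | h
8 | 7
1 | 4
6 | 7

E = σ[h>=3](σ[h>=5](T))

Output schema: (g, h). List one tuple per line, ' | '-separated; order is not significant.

Row counts bottom-up:
  T → 3
  σ[h>=5](T) → 2
  σ[h>=3](σ[h>=5](T)) → 2

== RESULT ==
g | h
6 | 7
8 | 7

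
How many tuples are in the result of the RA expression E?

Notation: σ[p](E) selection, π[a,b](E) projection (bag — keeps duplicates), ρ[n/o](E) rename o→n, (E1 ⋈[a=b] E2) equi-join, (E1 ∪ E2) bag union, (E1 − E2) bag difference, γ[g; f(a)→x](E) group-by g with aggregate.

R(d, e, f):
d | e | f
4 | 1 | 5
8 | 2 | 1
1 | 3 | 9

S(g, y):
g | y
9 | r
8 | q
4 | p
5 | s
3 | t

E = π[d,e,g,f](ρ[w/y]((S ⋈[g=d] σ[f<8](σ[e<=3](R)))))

Row counts bottom-up:
  S → 5
  R → 3
  σ[e<=3](R) → 3
  σ[f<8](σ[e<=3](R)) → 2
  (S ⋈[g=d] σ[f<8](σ[e<=3](R))) → 2
  ρ[w/y]((S ⋈[g=d] σ[f<8](σ[e<=3](R)))) → 2
  π[d,e,g,f](ρ[w/y]((S ⋈[g=d] σ[f<8](σ[e<=3](R))))) → 2

|E| = 2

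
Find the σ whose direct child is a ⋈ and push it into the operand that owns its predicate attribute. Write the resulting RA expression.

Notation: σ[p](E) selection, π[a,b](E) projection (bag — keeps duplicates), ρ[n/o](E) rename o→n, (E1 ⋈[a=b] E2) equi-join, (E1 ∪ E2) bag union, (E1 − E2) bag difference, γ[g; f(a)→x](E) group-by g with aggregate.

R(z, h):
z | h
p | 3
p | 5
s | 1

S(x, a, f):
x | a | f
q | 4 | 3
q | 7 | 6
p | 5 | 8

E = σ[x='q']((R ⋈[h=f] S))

σ filters on x, owned by the right side.
E' = (R ⋈[h=f] σ[x='q'](S))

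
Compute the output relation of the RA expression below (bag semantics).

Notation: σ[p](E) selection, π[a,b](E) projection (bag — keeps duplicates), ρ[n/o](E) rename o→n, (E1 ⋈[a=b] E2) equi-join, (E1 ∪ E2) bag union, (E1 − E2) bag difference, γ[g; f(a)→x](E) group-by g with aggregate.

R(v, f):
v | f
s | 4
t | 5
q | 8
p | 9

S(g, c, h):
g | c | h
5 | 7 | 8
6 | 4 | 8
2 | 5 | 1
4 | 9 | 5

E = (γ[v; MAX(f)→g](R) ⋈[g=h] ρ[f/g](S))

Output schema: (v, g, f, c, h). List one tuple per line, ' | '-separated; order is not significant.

Subexpression sizes:
  R → 4
  γ[v; MAX(f)→g](R) → 4
  S → 4
  ρ[f/g](S) → 4
  (γ[v; MAX(f)→g](R) ⋈[g=h] ρ[f/g](S)) → 3

== RESULT ==
v | g | f | c | h
q | 8 | 5 | 7 | 8
q | 8 | 6 | 4 | 8
t | 5 | 4 | 9 | 5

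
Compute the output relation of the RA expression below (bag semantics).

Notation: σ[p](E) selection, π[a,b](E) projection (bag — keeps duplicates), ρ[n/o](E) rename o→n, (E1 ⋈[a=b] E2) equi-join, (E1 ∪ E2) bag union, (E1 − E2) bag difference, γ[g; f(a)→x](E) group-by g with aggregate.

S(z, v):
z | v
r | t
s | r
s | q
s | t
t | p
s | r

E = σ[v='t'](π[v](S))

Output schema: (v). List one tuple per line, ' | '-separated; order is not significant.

Row counts bottom-up:
  S → 6
  π[v](S) → 6
  σ[v='t'](π[v](S)) → 2

== RESULT ==
v
t
t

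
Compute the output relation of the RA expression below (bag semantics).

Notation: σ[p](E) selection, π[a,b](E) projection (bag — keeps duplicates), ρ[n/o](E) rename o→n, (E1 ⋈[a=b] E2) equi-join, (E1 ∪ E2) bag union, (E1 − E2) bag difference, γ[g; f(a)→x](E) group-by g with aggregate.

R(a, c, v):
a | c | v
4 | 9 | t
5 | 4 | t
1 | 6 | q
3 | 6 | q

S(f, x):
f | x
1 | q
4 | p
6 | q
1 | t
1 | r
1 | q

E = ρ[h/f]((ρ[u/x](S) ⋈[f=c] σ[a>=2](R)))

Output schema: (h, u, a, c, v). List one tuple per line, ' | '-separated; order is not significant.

Subexpression sizes:
  S → 6
  ρ[u/x](S) → 6
  R → 4
  σ[a>=2](R) → 3
  (ρ[u/x](S) ⋈[f=c] σ[a>=2](R)) → 2
  ρ[h/f]((ρ[u/x](S) ⋈[f=c] σ[a>=2](R))) → 2

== RESULT ==
h | u | a | c | v
4 | p | 5 | 4 | t
6 | q | 3 | 6 | q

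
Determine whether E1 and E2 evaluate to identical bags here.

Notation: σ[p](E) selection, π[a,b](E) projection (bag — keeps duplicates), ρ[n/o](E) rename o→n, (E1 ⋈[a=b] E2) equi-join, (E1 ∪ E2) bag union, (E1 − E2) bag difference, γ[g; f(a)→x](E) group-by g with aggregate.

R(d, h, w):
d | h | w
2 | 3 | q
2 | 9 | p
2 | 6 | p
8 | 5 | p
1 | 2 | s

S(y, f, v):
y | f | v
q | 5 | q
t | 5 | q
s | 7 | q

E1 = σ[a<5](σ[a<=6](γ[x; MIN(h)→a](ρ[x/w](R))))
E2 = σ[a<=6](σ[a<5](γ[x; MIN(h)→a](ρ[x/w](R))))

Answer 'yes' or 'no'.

E1 stepwise |·|:
  R → 5
  ρ[x/w](R) → 5
  γ[x; MIN(h)→a](ρ[x/w](R)) → 3
  σ[a<=6](γ[x; MIN(h)→a](ρ[x/w](R))) → 3
  σ[a<5](σ[a<=6](γ[x; MIN(h)→a](ρ[x/w](R)))) → 2
E2 stepwise |·|:
  R → 5
  ρ[x/w](R) → 5
  γ[x; MIN(h)→a](ρ[x/w](R)) → 3
  σ[a<5](γ[x; MIN(h)→a](ρ[x/w](R))) → 2
  σ[a<=6](σ[a<5](γ[x; MIN(h)→a](ρ[x/w](R)))) → 2

E1 and E2 produce the same multiset:
x | a
q | 3
s | 2

yes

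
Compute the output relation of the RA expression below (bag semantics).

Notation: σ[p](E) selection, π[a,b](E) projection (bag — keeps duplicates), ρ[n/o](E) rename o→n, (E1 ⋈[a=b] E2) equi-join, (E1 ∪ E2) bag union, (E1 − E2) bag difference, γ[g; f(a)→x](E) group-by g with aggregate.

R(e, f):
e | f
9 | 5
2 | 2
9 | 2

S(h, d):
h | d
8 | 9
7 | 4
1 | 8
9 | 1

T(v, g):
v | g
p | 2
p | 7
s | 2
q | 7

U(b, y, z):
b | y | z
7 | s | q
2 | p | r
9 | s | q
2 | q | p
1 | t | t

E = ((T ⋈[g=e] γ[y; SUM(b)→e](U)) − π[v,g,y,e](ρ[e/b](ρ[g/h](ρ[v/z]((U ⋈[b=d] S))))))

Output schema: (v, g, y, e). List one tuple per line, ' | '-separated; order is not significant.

Stepwise |·|:
  T → 4
  U → 5
  γ[y; SUM(b)→e](U) → 4
  (T ⋈[g=e] γ[y; SUM(b)→e](U)) → 4
  U → 5
  S → 4
  (U ⋈[b=d] S) → 2
  ρ[v/z]((U ⋈[b=d] S)) → 2
  ρ[g/h](ρ[v/z]((U ⋈[b=d] S))) → 2
  ρ[e/b](ρ[g/h](ρ[v/z]((U ⋈[b=d] S)))) → 2
  π[v,g,y,e](ρ[e/b](ρ[g/h](ρ[v/z]((U ⋈[b=d] S))))) → 2
  ((T ⋈[g=e] γ[y; SUM(b)→e](U)) − π[v,g,y,e](ρ[e/b](ρ[g/h](ρ[v/z]((U ⋈[b=d] S)))))) → 4

== RESULT ==
v | g | y | e
p | 2 | p | 2
p | 2 | q | 2
s | 2 | p | 2
s | 2 | q | 2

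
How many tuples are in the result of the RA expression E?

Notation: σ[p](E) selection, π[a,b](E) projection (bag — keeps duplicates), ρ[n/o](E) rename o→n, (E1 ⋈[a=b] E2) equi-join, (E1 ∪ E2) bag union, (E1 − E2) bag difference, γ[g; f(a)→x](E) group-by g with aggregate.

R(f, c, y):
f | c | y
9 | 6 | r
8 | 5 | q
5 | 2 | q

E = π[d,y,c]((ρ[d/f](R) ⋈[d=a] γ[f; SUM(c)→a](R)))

Per-node cardinality:
  R → 3
  ρ[d/f](R) → 3
  R → 3
  γ[f; SUM(c)→a](R) → 3
  (ρ[d/f](R) ⋈[d=a] γ[f; SUM(c)→a](R)) → 1
  π[d,y,c]((ρ[d/f](R) ⋈[d=a] γ[f; SUM(c)→a](R))) → 1

|E| = 1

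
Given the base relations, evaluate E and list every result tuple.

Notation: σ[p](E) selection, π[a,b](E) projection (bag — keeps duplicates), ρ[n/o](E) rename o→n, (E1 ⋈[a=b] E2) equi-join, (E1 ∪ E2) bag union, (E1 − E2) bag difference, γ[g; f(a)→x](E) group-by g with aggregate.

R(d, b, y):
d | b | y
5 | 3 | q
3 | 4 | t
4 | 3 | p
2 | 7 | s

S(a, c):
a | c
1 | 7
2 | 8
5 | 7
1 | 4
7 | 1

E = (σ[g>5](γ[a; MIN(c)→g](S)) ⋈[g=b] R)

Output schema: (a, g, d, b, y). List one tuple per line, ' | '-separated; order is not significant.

Row counts bottom-up:
  S → 5
  γ[a; MIN(c)→g](S) → 4
  σ[g>5](γ[a; MIN(c)→g](S)) → 2
  R → 4
  (σ[g>5](γ[a; MIN(c)→g](S)) ⋈[g=b] R) → 1

== RESULT ==
a | g | d | b | y
5 | 7 | 2 | 7 | s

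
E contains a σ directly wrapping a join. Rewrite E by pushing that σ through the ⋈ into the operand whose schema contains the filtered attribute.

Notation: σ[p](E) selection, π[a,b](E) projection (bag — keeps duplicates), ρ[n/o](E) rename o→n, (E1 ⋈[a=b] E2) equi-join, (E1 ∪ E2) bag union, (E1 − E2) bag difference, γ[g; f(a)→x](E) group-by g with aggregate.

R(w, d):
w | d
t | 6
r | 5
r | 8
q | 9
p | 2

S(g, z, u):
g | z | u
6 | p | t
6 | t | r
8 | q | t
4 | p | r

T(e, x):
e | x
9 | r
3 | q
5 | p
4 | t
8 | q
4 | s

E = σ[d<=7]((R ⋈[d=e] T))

σ filters on d, owned by the left side.
E' = (σ[d<=7](R) ⋈[d=e] T)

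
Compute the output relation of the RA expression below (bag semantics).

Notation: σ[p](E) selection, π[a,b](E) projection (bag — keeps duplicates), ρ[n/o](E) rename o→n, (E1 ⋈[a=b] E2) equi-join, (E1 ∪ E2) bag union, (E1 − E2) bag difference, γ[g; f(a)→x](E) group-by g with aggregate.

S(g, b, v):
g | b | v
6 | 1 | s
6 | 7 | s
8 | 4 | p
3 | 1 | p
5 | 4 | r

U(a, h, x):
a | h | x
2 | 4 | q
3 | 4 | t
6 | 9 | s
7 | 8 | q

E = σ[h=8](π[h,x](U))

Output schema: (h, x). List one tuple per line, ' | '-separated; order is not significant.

Row counts bottom-up:
  U → 4
  π[h,x](U) → 4
  σ[h=8](π[h,x](U)) → 1

== RESULT ==
h | x
8 | q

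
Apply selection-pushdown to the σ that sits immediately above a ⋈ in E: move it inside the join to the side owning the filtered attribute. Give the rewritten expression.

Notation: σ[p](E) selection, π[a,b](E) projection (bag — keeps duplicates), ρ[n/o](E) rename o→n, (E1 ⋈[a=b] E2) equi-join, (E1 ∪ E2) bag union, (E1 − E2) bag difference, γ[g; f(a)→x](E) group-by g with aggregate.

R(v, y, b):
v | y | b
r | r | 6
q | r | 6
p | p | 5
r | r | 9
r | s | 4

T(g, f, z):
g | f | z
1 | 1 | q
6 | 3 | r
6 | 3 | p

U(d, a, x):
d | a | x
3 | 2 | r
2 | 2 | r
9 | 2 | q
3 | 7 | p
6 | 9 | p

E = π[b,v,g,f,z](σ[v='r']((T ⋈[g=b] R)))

σ filters on v, owned by the right side.
E' = π[b,v,g,f,z]((T ⋈[g=b] σ[v='r'](R)))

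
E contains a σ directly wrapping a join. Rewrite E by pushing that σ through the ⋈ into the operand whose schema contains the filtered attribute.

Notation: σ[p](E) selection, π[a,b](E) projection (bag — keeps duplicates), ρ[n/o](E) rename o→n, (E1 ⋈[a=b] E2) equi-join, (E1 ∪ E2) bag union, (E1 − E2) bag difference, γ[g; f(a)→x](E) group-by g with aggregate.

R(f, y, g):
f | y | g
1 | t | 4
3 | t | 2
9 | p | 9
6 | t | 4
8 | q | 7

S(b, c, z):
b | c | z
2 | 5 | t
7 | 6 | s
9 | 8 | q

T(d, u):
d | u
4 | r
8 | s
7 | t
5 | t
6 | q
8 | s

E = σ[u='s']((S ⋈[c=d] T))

σ filters on u, owned by the right side.
E' = (S ⋈[c=d] σ[u='s'](T))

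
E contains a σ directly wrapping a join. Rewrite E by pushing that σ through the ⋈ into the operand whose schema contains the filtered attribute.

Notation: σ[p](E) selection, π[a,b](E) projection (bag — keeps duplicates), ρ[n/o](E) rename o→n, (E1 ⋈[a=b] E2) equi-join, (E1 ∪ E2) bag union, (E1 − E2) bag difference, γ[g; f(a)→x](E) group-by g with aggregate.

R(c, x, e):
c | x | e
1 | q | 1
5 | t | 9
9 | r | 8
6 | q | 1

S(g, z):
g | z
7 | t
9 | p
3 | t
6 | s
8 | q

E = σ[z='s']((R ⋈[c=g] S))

σ filters on z, owned by the right side.
E' = (R ⋈[c=g] σ[z='s'](S))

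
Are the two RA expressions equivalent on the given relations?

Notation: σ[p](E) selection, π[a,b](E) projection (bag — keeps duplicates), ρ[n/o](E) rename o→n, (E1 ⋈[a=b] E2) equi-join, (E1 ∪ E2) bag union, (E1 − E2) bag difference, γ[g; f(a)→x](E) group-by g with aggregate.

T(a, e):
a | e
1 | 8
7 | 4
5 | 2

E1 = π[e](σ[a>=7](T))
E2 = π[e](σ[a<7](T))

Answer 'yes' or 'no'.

E1 per-node cardinality:
  T → 3
  σ[a>=7](T) → 1
  π[e](σ[a>=7](T)) → 1
E2 per-node cardinality:
  T → 3
  σ[a<7](T) → 2
  π[e](σ[a<7](T)) → 2

E1 result:
e
4
E2 result:
e
2
8
Witness: (2,) appears 0× in E1 but 1× in E2.

no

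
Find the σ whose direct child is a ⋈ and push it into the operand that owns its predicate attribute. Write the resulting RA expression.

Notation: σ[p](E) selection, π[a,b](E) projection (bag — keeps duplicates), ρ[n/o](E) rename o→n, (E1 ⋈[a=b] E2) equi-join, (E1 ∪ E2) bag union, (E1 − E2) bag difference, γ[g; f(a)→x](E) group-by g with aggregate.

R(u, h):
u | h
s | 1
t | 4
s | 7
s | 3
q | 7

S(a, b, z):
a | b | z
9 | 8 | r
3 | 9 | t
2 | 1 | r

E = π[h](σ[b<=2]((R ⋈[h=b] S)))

σ filters on b, owned by the right side.
E' = π[h]((R ⋈[h=b] σ[b<=2](S)))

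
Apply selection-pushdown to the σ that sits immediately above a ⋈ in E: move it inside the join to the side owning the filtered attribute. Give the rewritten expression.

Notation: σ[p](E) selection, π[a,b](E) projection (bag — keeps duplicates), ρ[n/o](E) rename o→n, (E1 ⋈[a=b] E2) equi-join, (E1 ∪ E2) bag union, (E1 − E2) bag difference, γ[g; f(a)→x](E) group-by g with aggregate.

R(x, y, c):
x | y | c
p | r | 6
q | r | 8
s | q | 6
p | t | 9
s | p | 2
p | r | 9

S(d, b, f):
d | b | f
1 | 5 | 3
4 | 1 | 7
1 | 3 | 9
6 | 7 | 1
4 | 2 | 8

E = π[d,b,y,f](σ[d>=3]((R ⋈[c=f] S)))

σ filters on d, owned by the right side.
E' = π[d,b,y,f]((R ⋈[c=f] σ[d>=3](S)))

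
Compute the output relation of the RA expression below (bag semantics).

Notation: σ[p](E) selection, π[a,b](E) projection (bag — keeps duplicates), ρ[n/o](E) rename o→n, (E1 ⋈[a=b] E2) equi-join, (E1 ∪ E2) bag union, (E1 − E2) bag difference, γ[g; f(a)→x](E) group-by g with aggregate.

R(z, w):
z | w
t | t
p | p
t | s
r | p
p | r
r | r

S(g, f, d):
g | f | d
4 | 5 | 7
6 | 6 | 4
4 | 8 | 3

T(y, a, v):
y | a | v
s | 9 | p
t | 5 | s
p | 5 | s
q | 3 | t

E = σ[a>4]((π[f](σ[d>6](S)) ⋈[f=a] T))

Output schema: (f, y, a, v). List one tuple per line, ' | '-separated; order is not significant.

Subexpression sizes:
  S → 3
  σ[d>6](S) → 1
  π[f](σ[d>6](S)) → 1
  T → 4
  (π[f](σ[d>6](S)) ⋈[f=a] T) → 2
  σ[a>4]((π[f](σ[d>6](S)) ⋈[f=a] T)) → 2

== RESULT ==
f | y | a | v
5 | p | 5 | s
5 | t | 5 | s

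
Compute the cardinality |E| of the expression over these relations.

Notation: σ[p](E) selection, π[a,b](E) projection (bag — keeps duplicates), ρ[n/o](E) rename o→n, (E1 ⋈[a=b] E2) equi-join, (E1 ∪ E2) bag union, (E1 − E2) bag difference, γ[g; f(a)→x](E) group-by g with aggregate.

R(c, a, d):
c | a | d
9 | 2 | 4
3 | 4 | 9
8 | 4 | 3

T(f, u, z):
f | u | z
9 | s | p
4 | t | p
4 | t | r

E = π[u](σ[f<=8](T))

Per-node cardinality:
  T → 3
  σ[f<=8](T) → 2
  π[u](σ[f<=8](T)) → 2

|E| = 2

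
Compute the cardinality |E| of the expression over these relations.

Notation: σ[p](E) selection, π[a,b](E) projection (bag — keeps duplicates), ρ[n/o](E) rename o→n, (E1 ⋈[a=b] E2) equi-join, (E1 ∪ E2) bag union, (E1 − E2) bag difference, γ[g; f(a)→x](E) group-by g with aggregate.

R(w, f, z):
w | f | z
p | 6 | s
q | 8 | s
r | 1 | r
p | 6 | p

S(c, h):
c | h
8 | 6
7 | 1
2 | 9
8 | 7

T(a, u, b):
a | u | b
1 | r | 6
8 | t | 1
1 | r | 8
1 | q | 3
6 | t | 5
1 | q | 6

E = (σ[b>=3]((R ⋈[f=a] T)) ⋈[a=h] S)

Subexpression sizes:
  R → 4
  T → 6
  (R ⋈[f=a] T) → 7
  σ[b>=3]((R ⋈[f=a] T)) → 6
  S → 4
  (σ[b>=3]((R ⋈[f=a] T)) ⋈[a=h] S) → 6

|E| = 6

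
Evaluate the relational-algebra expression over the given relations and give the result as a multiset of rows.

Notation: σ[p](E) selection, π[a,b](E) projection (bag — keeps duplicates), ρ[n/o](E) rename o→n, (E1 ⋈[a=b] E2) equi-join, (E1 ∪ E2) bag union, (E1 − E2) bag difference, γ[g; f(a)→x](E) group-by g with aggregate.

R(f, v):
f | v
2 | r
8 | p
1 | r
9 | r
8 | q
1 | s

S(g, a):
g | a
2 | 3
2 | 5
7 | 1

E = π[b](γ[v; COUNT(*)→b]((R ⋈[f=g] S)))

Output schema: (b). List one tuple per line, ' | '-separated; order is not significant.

Stepwise |·|:
  R → 6
  S → 3
  (R ⋈[f=g] S) → 2
  γ[v; COUNT(*)→b]((R ⋈[f=g] S)) → 1
  π[b](γ[v; COUNT(*)→b]((R ⋈[f=g] S))) → 1

== RESULT ==
b
2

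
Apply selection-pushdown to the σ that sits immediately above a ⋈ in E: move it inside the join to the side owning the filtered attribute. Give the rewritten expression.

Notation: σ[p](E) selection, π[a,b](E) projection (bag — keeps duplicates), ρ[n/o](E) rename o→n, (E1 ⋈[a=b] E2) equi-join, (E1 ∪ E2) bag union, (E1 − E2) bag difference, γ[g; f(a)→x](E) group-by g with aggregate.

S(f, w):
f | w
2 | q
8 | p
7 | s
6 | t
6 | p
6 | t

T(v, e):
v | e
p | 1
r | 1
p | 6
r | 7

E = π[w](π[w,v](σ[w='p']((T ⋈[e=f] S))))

σ filters on w, owned by the right side.
E' = π[w](π[w,v]((T ⋈[e=f] σ[w='p'](S))))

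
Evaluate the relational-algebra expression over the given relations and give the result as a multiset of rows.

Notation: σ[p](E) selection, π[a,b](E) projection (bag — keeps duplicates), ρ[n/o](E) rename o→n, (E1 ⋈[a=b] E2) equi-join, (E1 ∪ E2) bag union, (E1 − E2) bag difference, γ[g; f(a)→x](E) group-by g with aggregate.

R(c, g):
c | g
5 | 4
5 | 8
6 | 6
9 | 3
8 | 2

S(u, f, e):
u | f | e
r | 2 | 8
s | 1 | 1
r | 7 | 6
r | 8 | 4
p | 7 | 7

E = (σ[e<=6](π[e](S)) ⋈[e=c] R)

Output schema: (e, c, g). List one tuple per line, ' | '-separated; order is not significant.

Per-node cardinality:
  S → 5
  π[e](S) → 5
  σ[e<=6](π[e](S)) → 3
  R → 5
  (σ[e<=6](π[e](S)) ⋈[e=c] R) → 1

== RESULT ==
e | c | g
6 | 6 | 6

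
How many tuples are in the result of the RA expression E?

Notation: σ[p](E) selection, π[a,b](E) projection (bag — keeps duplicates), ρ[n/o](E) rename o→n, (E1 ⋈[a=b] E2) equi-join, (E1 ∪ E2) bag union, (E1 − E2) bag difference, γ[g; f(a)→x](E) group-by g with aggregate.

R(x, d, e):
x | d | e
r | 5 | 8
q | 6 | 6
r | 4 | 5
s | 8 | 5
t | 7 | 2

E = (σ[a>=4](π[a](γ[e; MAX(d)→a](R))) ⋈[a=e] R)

Per-node cardinality:
  R → 5
  γ[e; MAX(d)→a](R) → 4
  π[a](γ[e; MAX(d)→a](R)) → 4
  σ[a>=4](π[a](γ[e; MAX(d)→a](R))) → 4
  R → 5
  (σ[a>=4](π[a](γ[e; MAX(d)→a](R))) ⋈[a=e] R) → 4

|E| = 4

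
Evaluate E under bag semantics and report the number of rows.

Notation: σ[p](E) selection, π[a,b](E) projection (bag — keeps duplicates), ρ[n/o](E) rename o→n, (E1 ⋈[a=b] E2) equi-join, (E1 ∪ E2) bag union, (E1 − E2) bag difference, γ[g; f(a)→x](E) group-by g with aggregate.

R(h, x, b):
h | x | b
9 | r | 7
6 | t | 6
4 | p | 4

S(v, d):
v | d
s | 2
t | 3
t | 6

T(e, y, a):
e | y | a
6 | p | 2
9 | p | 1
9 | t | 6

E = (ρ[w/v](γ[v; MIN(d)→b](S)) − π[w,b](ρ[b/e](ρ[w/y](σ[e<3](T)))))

Stepwise |·|:
  S → 3
  γ[v; MIN(d)→b](S) → 2
  ρ[w/v](γ[v; MIN(d)→b](S)) → 2
  T → 3
  σ[e<3](T) → 0
  ρ[w/y](σ[e<3](T)) → 0
  ρ[b/e](ρ[w/y](σ[e<3](T))) → 0
  π[w,b](ρ[b/e](ρ[w/y](σ[e<3](T)))) → 0
  (ρ[w/v](γ[v; MIN(d)→b](S)) − π[w,b](ρ[b/e](ρ[w/y](σ[e<3](T))))) → 2

|E| = 2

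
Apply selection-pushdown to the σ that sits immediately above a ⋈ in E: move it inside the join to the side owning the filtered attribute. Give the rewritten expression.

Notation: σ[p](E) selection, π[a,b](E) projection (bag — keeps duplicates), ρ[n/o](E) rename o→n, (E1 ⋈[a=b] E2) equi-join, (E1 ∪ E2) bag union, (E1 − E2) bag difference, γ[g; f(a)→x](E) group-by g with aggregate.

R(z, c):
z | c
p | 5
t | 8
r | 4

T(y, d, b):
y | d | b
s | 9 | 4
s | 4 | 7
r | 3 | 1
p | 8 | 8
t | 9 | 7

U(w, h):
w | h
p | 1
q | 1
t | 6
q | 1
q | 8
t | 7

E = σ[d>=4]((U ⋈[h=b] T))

σ filters on d, owned by the right side.
E' = (U ⋈[h=b] σ[d>=4](T))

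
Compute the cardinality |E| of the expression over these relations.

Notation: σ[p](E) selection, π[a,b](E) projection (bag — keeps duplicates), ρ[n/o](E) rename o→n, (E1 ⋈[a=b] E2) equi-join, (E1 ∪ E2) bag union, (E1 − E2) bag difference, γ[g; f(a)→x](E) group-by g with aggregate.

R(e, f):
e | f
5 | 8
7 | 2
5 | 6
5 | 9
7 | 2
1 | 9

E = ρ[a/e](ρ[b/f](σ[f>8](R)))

Subexpression sizes:
  R → 6
  σ[f>8](R) → 2
  ρ[b/f](σ[f>8](R)) → 2
  ρ[a/e](ρ[b/f](σ[f>8](R))) → 2

|E| = 2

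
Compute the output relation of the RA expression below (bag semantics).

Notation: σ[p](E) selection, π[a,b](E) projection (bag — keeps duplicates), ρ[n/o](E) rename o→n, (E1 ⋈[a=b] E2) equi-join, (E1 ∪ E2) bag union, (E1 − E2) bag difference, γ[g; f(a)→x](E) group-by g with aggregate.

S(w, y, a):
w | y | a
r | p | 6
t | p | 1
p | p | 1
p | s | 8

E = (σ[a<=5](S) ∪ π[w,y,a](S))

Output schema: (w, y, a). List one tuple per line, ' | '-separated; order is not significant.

Per-node cardinality:
  S → 4
  σ[a<=5](S) → 2
  S → 4
  π[w,y,a](S) → 4
  (σ[a<=5](S) ∪ π[w,y,a](S)) → 6

== RESULT ==
w | y | a
p | p | 1
p | p | 1
p | s | 8
r | p | 6
t | p | 1
t | p | 1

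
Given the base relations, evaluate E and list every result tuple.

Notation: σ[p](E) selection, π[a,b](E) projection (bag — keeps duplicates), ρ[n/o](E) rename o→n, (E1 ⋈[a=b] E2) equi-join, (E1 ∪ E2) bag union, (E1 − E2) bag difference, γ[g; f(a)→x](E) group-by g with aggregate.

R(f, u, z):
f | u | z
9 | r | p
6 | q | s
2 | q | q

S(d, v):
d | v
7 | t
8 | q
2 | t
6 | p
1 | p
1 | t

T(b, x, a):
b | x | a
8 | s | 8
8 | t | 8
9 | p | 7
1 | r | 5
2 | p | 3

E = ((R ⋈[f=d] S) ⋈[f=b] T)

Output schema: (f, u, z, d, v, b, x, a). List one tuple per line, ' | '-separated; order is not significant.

Stepwise |·|:
  R → 3
  S → 6
  (R ⋈[f=d] S) → 2
  T → 5
  ((R ⋈[f=d] S) ⋈[f=b] T) → 1

== RESULT ==
f | u | z | d | v | b | x | a
2 | q | q | 2 | t | 2 | p | 3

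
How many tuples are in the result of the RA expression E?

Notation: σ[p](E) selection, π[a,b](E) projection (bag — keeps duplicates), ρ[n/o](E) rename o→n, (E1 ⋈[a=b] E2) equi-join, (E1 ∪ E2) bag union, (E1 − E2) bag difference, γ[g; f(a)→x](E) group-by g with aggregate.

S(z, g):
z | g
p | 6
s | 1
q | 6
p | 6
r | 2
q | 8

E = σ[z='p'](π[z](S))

Subexpression sizes:
  S → 6
  π[z](S) → 6
  σ[z='p'](π[z](S)) → 2

|E| = 2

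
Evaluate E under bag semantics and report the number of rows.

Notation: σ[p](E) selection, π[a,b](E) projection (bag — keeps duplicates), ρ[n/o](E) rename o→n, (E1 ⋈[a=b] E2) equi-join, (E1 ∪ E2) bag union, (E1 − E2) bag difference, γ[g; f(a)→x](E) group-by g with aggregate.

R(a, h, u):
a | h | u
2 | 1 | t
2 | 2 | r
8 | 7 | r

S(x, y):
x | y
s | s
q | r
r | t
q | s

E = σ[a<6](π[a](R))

Row counts bottom-up:
  R → 3
  π[a](R) → 3
  σ[a<6](π[a](R)) → 2

|E| = 2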